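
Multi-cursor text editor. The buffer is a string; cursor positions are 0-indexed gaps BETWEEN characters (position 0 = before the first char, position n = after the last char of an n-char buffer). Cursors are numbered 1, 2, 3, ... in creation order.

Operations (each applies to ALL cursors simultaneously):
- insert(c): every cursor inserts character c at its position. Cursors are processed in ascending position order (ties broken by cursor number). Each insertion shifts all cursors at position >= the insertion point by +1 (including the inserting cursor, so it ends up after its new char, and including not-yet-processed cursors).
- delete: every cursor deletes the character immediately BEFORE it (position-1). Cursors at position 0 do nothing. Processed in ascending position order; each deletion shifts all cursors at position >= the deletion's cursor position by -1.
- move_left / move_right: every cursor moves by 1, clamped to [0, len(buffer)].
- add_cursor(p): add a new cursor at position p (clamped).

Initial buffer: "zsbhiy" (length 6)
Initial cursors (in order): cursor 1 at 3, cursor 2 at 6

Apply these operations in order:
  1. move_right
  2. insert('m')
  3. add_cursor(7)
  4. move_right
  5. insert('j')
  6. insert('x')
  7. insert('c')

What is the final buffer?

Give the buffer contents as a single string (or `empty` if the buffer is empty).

Answer: zsbhmijxcymjjxxcc

Derivation:
After op 1 (move_right): buffer="zsbhiy" (len 6), cursors c1@4 c2@6, authorship ......
After op 2 (insert('m')): buffer="zsbhmiym" (len 8), cursors c1@5 c2@8, authorship ....1..2
After op 3 (add_cursor(7)): buffer="zsbhmiym" (len 8), cursors c1@5 c3@7 c2@8, authorship ....1..2
After op 4 (move_right): buffer="zsbhmiym" (len 8), cursors c1@6 c2@8 c3@8, authorship ....1..2
After op 5 (insert('j')): buffer="zsbhmijymjj" (len 11), cursors c1@7 c2@11 c3@11, authorship ....1.1.223
After op 6 (insert('x')): buffer="zsbhmijxymjjxx" (len 14), cursors c1@8 c2@14 c3@14, authorship ....1.11.22323
After op 7 (insert('c')): buffer="zsbhmijxcymjjxxcc" (len 17), cursors c1@9 c2@17 c3@17, authorship ....1.111.2232323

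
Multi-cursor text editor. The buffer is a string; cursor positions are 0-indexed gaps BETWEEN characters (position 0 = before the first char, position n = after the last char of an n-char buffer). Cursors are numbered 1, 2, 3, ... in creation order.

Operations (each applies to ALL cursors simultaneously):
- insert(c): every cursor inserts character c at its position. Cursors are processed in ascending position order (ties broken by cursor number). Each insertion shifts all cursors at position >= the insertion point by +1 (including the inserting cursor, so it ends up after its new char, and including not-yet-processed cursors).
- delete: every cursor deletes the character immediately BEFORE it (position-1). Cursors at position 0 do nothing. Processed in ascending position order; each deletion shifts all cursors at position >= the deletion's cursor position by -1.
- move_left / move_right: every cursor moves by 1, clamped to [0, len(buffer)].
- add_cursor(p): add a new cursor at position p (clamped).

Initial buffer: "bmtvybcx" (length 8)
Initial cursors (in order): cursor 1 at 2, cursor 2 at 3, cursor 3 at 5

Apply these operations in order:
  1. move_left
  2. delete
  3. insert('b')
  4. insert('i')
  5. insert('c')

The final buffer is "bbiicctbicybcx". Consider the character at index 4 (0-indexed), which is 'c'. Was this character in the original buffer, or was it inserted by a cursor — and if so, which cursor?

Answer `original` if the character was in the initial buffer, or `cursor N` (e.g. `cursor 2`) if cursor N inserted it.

Answer: cursor 1

Derivation:
After op 1 (move_left): buffer="bmtvybcx" (len 8), cursors c1@1 c2@2 c3@4, authorship ........
After op 2 (delete): buffer="tybcx" (len 5), cursors c1@0 c2@0 c3@1, authorship .....
After op 3 (insert('b')): buffer="bbtbybcx" (len 8), cursors c1@2 c2@2 c3@4, authorship 12.3....
After op 4 (insert('i')): buffer="bbiitbiybcx" (len 11), cursors c1@4 c2@4 c3@7, authorship 1212.33....
After op 5 (insert('c')): buffer="bbiicctbicybcx" (len 14), cursors c1@6 c2@6 c3@10, authorship 121212.333....
Authorship (.=original, N=cursor N): 1 2 1 2 1 2 . 3 3 3 . . . .
Index 4: author = 1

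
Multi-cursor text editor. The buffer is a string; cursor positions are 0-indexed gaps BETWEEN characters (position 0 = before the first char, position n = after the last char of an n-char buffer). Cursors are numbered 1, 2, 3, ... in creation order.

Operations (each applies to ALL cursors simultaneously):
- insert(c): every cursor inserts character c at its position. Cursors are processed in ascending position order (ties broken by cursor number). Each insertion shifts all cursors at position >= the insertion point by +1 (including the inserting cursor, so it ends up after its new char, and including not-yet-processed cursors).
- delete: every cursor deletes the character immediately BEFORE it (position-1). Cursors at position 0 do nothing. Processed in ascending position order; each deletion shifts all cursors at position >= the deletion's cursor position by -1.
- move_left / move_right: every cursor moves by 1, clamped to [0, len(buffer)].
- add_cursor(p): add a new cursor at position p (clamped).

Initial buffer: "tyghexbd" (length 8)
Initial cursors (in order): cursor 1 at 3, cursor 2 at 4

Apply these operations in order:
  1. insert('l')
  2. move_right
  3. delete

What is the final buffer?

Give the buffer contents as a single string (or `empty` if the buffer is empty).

After op 1 (insert('l')): buffer="tyglhlexbd" (len 10), cursors c1@4 c2@6, authorship ...1.2....
After op 2 (move_right): buffer="tyglhlexbd" (len 10), cursors c1@5 c2@7, authorship ...1.2....
After op 3 (delete): buffer="tygllxbd" (len 8), cursors c1@4 c2@5, authorship ...12...

Answer: tygllxbd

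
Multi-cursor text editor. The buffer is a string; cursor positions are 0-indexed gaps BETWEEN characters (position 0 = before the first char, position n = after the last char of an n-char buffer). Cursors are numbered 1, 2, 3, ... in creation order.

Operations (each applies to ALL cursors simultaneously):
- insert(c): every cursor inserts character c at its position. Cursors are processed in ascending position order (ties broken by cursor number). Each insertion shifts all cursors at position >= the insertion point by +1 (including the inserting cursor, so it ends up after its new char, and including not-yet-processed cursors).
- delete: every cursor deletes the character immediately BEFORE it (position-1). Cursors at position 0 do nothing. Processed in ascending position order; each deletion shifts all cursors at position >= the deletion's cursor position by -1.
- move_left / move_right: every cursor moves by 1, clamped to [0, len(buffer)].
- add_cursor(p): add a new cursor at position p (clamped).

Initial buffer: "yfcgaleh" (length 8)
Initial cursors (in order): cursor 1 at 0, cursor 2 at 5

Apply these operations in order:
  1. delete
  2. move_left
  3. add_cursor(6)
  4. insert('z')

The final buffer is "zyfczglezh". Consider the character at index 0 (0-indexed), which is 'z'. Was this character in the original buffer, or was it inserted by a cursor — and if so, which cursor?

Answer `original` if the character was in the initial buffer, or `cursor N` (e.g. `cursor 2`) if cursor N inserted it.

Answer: cursor 1

Derivation:
After op 1 (delete): buffer="yfcgleh" (len 7), cursors c1@0 c2@4, authorship .......
After op 2 (move_left): buffer="yfcgleh" (len 7), cursors c1@0 c2@3, authorship .......
After op 3 (add_cursor(6)): buffer="yfcgleh" (len 7), cursors c1@0 c2@3 c3@6, authorship .......
After op 4 (insert('z')): buffer="zyfczglezh" (len 10), cursors c1@1 c2@5 c3@9, authorship 1...2...3.
Authorship (.=original, N=cursor N): 1 . . . 2 . . . 3 .
Index 0: author = 1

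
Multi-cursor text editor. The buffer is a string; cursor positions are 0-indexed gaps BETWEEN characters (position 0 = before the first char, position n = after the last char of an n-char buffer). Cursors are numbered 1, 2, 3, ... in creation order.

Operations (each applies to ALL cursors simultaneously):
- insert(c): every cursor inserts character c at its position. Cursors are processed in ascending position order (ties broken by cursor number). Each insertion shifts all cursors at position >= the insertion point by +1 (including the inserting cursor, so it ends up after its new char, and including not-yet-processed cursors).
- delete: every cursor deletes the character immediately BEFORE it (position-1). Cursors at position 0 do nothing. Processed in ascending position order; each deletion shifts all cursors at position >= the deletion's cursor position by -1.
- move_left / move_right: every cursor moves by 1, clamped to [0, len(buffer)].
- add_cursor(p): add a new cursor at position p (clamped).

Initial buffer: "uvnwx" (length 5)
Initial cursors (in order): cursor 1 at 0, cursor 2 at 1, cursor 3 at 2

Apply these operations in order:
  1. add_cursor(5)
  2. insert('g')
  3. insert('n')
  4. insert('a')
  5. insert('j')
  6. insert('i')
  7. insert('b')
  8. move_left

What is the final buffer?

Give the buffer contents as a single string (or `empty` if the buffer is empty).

After op 1 (add_cursor(5)): buffer="uvnwx" (len 5), cursors c1@0 c2@1 c3@2 c4@5, authorship .....
After op 2 (insert('g')): buffer="gugvgnwxg" (len 9), cursors c1@1 c2@3 c3@5 c4@9, authorship 1.2.3...4
After op 3 (insert('n')): buffer="gnugnvgnnwxgn" (len 13), cursors c1@2 c2@5 c3@8 c4@13, authorship 11.22.33...44
After op 4 (insert('a')): buffer="gnaugnavgnanwxgna" (len 17), cursors c1@3 c2@7 c3@11 c4@17, authorship 111.222.333...444
After op 5 (insert('j')): buffer="gnajugnajvgnajnwxgnaj" (len 21), cursors c1@4 c2@9 c3@14 c4@21, authorship 1111.2222.3333...4444
After op 6 (insert('i')): buffer="gnajiugnajivgnajinwxgnaji" (len 25), cursors c1@5 c2@11 c3@17 c4@25, authorship 11111.22222.33333...44444
After op 7 (insert('b')): buffer="gnajibugnajibvgnajibnwxgnajib" (len 29), cursors c1@6 c2@13 c3@20 c4@29, authorship 111111.222222.333333...444444
After op 8 (move_left): buffer="gnajibugnajibvgnajibnwxgnajib" (len 29), cursors c1@5 c2@12 c3@19 c4@28, authorship 111111.222222.333333...444444

Answer: gnajibugnajibvgnajibnwxgnajib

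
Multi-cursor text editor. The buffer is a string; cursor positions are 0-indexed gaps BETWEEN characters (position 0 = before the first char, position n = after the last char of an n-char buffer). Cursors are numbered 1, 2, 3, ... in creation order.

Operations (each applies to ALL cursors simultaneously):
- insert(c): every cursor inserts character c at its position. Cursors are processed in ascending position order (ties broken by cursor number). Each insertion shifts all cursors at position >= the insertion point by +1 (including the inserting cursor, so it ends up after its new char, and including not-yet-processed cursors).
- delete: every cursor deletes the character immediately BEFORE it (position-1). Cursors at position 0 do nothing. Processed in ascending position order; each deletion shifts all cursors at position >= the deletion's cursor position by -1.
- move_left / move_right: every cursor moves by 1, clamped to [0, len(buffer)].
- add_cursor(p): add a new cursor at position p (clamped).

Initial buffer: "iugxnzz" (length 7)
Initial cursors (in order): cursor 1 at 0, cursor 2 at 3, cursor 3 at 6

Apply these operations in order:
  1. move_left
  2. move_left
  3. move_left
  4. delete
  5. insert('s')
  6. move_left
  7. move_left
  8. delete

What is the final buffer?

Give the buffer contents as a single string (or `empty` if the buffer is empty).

Answer: ssusxnzz

Derivation:
After op 1 (move_left): buffer="iugxnzz" (len 7), cursors c1@0 c2@2 c3@5, authorship .......
After op 2 (move_left): buffer="iugxnzz" (len 7), cursors c1@0 c2@1 c3@4, authorship .......
After op 3 (move_left): buffer="iugxnzz" (len 7), cursors c1@0 c2@0 c3@3, authorship .......
After op 4 (delete): buffer="iuxnzz" (len 6), cursors c1@0 c2@0 c3@2, authorship ......
After op 5 (insert('s')): buffer="ssiusxnzz" (len 9), cursors c1@2 c2@2 c3@5, authorship 12..3....
After op 6 (move_left): buffer="ssiusxnzz" (len 9), cursors c1@1 c2@1 c3@4, authorship 12..3....
After op 7 (move_left): buffer="ssiusxnzz" (len 9), cursors c1@0 c2@0 c3@3, authorship 12..3....
After op 8 (delete): buffer="ssusxnzz" (len 8), cursors c1@0 c2@0 c3@2, authorship 12.3....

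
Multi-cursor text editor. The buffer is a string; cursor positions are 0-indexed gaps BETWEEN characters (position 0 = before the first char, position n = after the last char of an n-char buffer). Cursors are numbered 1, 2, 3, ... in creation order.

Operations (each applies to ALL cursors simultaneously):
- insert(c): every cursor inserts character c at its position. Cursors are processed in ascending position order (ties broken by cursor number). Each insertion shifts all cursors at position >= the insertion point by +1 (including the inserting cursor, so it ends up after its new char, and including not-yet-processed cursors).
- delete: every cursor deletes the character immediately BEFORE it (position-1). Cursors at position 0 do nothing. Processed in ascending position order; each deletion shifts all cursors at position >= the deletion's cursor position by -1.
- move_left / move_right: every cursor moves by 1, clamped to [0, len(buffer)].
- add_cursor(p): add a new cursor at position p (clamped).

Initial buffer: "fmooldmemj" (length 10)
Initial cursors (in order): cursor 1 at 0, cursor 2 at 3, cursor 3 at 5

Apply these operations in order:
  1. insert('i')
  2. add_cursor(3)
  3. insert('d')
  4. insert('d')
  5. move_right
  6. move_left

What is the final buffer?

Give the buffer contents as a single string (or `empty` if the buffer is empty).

Answer: iddfmddoiddolidddmemj

Derivation:
After op 1 (insert('i')): buffer="ifmoiolidmemj" (len 13), cursors c1@1 c2@5 c3@8, authorship 1...2..3.....
After op 2 (add_cursor(3)): buffer="ifmoiolidmemj" (len 13), cursors c1@1 c4@3 c2@5 c3@8, authorship 1...2..3.....
After op 3 (insert('d')): buffer="idfmdoidoliddmemj" (len 17), cursors c1@2 c4@5 c2@8 c3@12, authorship 11..4.22..33.....
After op 4 (insert('d')): buffer="iddfmddoiddolidddmemj" (len 21), cursors c1@3 c4@7 c2@11 c3@16, authorship 111..44.222..333.....
After op 5 (move_right): buffer="iddfmddoiddolidddmemj" (len 21), cursors c1@4 c4@8 c2@12 c3@17, authorship 111..44.222..333.....
After op 6 (move_left): buffer="iddfmddoiddolidddmemj" (len 21), cursors c1@3 c4@7 c2@11 c3@16, authorship 111..44.222..333.....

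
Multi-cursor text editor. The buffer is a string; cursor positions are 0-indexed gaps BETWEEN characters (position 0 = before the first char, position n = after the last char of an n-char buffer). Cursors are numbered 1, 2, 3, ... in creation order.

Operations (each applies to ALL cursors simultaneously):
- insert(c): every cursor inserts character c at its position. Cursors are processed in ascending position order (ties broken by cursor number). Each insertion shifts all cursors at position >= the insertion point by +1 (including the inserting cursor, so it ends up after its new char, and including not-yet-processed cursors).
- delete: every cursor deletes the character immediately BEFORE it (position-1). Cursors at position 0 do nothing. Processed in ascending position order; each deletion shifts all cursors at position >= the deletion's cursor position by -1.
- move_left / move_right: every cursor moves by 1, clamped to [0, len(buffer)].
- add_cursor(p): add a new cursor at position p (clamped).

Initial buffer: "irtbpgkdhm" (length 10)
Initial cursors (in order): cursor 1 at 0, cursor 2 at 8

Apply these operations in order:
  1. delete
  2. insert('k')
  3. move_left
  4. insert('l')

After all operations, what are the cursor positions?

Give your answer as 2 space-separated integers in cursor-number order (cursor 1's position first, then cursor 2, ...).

After op 1 (delete): buffer="irtbpgkhm" (len 9), cursors c1@0 c2@7, authorship .........
After op 2 (insert('k')): buffer="kirtbpgkkhm" (len 11), cursors c1@1 c2@9, authorship 1.......2..
After op 3 (move_left): buffer="kirtbpgkkhm" (len 11), cursors c1@0 c2@8, authorship 1.......2..
After op 4 (insert('l')): buffer="lkirtbpgklkhm" (len 13), cursors c1@1 c2@10, authorship 11.......22..

Answer: 1 10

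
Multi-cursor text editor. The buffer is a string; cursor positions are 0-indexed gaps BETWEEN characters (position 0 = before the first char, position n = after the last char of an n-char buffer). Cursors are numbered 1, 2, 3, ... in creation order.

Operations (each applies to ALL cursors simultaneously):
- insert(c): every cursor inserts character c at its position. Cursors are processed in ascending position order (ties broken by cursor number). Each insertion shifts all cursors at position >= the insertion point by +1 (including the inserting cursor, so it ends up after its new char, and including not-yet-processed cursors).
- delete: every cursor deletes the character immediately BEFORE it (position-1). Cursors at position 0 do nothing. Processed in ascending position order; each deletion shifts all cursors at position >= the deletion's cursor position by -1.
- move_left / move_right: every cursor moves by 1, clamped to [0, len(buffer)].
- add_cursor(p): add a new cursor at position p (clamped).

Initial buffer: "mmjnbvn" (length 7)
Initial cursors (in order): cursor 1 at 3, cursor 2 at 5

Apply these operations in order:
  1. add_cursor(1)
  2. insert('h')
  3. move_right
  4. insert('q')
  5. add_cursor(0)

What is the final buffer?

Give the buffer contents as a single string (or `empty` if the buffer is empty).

After op 1 (add_cursor(1)): buffer="mmjnbvn" (len 7), cursors c3@1 c1@3 c2@5, authorship .......
After op 2 (insert('h')): buffer="mhmjhnbhvn" (len 10), cursors c3@2 c1@5 c2@8, authorship .3..1..2..
After op 3 (move_right): buffer="mhmjhnbhvn" (len 10), cursors c3@3 c1@6 c2@9, authorship .3..1..2..
After op 4 (insert('q')): buffer="mhmqjhnqbhvqn" (len 13), cursors c3@4 c1@8 c2@12, authorship .3.3.1.1.2.2.
After op 5 (add_cursor(0)): buffer="mhmqjhnqbhvqn" (len 13), cursors c4@0 c3@4 c1@8 c2@12, authorship .3.3.1.1.2.2.

Answer: mhmqjhnqbhvqn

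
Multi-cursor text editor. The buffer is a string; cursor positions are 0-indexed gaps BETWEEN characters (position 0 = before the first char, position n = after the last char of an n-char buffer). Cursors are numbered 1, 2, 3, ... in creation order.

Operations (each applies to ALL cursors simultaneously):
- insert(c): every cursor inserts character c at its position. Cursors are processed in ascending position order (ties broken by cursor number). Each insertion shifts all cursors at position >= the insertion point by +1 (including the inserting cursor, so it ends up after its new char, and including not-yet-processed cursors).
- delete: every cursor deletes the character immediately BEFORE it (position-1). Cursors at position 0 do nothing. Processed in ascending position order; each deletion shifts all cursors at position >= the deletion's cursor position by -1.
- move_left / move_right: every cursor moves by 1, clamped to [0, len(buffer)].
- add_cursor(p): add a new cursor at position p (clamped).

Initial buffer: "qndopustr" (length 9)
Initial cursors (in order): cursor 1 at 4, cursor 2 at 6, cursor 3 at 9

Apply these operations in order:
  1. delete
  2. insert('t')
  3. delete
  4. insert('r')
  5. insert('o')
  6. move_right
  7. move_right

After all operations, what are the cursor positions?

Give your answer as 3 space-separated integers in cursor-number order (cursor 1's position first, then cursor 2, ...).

After op 1 (delete): buffer="qndpst" (len 6), cursors c1@3 c2@4 c3@6, authorship ......
After op 2 (insert('t')): buffer="qndtptstt" (len 9), cursors c1@4 c2@6 c3@9, authorship ...1.2..3
After op 3 (delete): buffer="qndpst" (len 6), cursors c1@3 c2@4 c3@6, authorship ......
After op 4 (insert('r')): buffer="qndrprstr" (len 9), cursors c1@4 c2@6 c3@9, authorship ...1.2..3
After op 5 (insert('o')): buffer="qndroprostro" (len 12), cursors c1@5 c2@8 c3@12, authorship ...11.22..33
After op 6 (move_right): buffer="qndroprostro" (len 12), cursors c1@6 c2@9 c3@12, authorship ...11.22..33
After op 7 (move_right): buffer="qndroprostro" (len 12), cursors c1@7 c2@10 c3@12, authorship ...11.22..33

Answer: 7 10 12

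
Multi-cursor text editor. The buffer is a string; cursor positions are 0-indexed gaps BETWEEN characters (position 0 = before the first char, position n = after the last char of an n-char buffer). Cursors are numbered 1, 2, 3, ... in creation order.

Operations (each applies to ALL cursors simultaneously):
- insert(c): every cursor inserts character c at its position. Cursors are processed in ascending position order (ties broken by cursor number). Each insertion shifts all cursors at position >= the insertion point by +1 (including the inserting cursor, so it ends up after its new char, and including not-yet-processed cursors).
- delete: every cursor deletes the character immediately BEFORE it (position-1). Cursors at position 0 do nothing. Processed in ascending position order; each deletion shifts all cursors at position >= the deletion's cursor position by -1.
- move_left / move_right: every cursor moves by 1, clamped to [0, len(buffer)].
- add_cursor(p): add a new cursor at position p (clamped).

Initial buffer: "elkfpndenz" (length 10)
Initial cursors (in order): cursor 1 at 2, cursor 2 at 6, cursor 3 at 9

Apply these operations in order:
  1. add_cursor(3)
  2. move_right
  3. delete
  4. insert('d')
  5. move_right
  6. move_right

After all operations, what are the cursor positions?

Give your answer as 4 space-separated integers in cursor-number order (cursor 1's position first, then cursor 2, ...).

After op 1 (add_cursor(3)): buffer="elkfpndenz" (len 10), cursors c1@2 c4@3 c2@6 c3@9, authorship ..........
After op 2 (move_right): buffer="elkfpndenz" (len 10), cursors c1@3 c4@4 c2@7 c3@10, authorship ..........
After op 3 (delete): buffer="elpnen" (len 6), cursors c1@2 c4@2 c2@4 c3@6, authorship ......
After op 4 (insert('d')): buffer="elddpndend" (len 10), cursors c1@4 c4@4 c2@7 c3@10, authorship ..14..2..3
After op 5 (move_right): buffer="elddpndend" (len 10), cursors c1@5 c4@5 c2@8 c3@10, authorship ..14..2..3
After op 6 (move_right): buffer="elddpndend" (len 10), cursors c1@6 c4@6 c2@9 c3@10, authorship ..14..2..3

Answer: 6 9 10 6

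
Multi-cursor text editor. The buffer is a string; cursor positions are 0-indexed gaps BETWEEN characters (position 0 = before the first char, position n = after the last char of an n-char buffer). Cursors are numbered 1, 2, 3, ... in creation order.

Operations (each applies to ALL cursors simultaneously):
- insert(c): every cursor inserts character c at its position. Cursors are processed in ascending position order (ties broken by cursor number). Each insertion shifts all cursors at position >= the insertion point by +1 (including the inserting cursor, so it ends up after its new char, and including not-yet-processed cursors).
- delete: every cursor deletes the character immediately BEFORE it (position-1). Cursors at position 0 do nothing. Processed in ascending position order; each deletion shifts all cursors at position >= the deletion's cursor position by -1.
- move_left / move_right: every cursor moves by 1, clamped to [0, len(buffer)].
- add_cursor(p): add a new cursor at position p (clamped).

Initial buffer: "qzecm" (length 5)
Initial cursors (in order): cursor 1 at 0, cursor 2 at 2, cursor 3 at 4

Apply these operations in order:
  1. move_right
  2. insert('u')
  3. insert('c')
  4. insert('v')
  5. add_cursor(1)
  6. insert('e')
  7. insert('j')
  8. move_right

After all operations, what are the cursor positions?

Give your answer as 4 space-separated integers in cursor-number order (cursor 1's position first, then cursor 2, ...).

After op 1 (move_right): buffer="qzecm" (len 5), cursors c1@1 c2@3 c3@5, authorship .....
After op 2 (insert('u')): buffer="quzeucmu" (len 8), cursors c1@2 c2@5 c3@8, authorship .1..2..3
After op 3 (insert('c')): buffer="quczeuccmuc" (len 11), cursors c1@3 c2@7 c3@11, authorship .11..22..33
After op 4 (insert('v')): buffer="qucvzeucvcmucv" (len 14), cursors c1@4 c2@9 c3@14, authorship .111..222..333
After op 5 (add_cursor(1)): buffer="qucvzeucvcmucv" (len 14), cursors c4@1 c1@4 c2@9 c3@14, authorship .111..222..333
After op 6 (insert('e')): buffer="qeucvezeucvecmucve" (len 18), cursors c4@2 c1@6 c2@12 c3@18, authorship .41111..2222..3333
After op 7 (insert('j')): buffer="qejucvejzeucvejcmucvej" (len 22), cursors c4@3 c1@8 c2@15 c3@22, authorship .4411111..22222..33333
After op 8 (move_right): buffer="qejucvejzeucvejcmucvej" (len 22), cursors c4@4 c1@9 c2@16 c3@22, authorship .4411111..22222..33333

Answer: 9 16 22 4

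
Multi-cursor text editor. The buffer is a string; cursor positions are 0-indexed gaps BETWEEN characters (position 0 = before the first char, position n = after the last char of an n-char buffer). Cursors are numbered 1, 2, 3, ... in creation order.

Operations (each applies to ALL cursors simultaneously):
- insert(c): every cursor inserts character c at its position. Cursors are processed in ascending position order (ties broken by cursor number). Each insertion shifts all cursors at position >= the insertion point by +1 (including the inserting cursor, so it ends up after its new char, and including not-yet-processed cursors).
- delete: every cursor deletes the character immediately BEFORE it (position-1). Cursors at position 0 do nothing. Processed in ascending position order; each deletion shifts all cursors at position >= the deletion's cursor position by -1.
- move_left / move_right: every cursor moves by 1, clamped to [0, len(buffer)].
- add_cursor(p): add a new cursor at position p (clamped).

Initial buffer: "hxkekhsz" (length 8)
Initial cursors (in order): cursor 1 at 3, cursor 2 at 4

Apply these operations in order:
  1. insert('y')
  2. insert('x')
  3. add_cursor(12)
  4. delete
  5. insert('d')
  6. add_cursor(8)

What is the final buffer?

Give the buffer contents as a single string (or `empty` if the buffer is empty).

Answer: hxkydeydkhsd

Derivation:
After op 1 (insert('y')): buffer="hxkyeykhsz" (len 10), cursors c1@4 c2@6, authorship ...1.2....
After op 2 (insert('x')): buffer="hxkyxeyxkhsz" (len 12), cursors c1@5 c2@8, authorship ...11.22....
After op 3 (add_cursor(12)): buffer="hxkyxeyxkhsz" (len 12), cursors c1@5 c2@8 c3@12, authorship ...11.22....
After op 4 (delete): buffer="hxkyeykhs" (len 9), cursors c1@4 c2@6 c3@9, authorship ...1.2...
After op 5 (insert('d')): buffer="hxkydeydkhsd" (len 12), cursors c1@5 c2@8 c3@12, authorship ...11.22...3
After op 6 (add_cursor(8)): buffer="hxkydeydkhsd" (len 12), cursors c1@5 c2@8 c4@8 c3@12, authorship ...11.22...3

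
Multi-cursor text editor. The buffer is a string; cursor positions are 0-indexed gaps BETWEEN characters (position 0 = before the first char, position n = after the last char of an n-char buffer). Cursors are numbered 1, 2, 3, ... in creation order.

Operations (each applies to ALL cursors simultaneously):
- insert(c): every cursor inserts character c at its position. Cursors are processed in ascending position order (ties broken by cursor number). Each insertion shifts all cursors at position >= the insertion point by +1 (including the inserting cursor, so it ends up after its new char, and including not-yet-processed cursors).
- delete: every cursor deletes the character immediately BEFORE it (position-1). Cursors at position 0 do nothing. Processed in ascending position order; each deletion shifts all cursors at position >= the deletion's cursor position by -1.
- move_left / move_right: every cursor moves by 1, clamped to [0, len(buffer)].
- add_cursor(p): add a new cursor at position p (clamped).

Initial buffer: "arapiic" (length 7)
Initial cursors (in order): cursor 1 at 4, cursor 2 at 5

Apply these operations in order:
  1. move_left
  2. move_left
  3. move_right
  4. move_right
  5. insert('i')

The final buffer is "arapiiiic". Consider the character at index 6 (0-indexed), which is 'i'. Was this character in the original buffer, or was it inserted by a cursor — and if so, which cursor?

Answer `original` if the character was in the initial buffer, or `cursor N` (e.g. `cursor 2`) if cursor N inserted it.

Answer: cursor 2

Derivation:
After op 1 (move_left): buffer="arapiic" (len 7), cursors c1@3 c2@4, authorship .......
After op 2 (move_left): buffer="arapiic" (len 7), cursors c1@2 c2@3, authorship .......
After op 3 (move_right): buffer="arapiic" (len 7), cursors c1@3 c2@4, authorship .......
After op 4 (move_right): buffer="arapiic" (len 7), cursors c1@4 c2@5, authorship .......
After op 5 (insert('i')): buffer="arapiiiic" (len 9), cursors c1@5 c2@7, authorship ....1.2..
Authorship (.=original, N=cursor N): . . . . 1 . 2 . .
Index 6: author = 2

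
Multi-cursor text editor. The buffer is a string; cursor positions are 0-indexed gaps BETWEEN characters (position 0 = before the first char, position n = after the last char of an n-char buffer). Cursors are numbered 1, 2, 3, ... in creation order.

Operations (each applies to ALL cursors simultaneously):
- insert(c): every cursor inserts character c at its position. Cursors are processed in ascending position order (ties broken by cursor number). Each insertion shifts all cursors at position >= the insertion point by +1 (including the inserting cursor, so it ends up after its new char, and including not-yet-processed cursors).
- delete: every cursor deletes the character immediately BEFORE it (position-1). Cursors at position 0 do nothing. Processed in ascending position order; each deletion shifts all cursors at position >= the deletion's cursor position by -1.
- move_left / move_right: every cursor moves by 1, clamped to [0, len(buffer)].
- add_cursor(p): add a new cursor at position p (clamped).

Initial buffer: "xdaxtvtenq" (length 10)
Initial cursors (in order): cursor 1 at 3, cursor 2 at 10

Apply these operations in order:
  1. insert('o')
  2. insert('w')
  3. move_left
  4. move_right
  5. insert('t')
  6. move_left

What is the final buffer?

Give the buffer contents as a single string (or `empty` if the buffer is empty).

After op 1 (insert('o')): buffer="xdaoxtvtenqo" (len 12), cursors c1@4 c2@12, authorship ...1.......2
After op 2 (insert('w')): buffer="xdaowxtvtenqow" (len 14), cursors c1@5 c2@14, authorship ...11.......22
After op 3 (move_left): buffer="xdaowxtvtenqow" (len 14), cursors c1@4 c2@13, authorship ...11.......22
After op 4 (move_right): buffer="xdaowxtvtenqow" (len 14), cursors c1@5 c2@14, authorship ...11.......22
After op 5 (insert('t')): buffer="xdaowtxtvtenqowt" (len 16), cursors c1@6 c2@16, authorship ...111.......222
After op 6 (move_left): buffer="xdaowtxtvtenqowt" (len 16), cursors c1@5 c2@15, authorship ...111.......222

Answer: xdaowtxtvtenqowt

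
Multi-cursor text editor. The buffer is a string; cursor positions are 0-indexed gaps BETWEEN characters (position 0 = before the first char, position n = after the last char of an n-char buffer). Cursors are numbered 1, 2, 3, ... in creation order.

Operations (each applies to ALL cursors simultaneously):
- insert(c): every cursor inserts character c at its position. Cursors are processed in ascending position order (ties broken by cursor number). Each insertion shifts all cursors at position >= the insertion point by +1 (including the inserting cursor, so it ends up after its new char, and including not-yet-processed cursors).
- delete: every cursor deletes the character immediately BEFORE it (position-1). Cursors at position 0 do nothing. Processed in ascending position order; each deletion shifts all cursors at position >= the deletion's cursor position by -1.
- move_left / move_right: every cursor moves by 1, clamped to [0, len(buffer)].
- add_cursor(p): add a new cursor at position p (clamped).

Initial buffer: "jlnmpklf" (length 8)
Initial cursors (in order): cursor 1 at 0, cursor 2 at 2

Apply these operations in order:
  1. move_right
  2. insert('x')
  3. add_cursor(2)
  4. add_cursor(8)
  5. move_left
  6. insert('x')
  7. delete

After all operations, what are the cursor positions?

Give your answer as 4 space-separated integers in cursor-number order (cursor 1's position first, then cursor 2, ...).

Answer: 1 4 1 7

Derivation:
After op 1 (move_right): buffer="jlnmpklf" (len 8), cursors c1@1 c2@3, authorship ........
After op 2 (insert('x')): buffer="jxlnxmpklf" (len 10), cursors c1@2 c2@5, authorship .1..2.....
After op 3 (add_cursor(2)): buffer="jxlnxmpklf" (len 10), cursors c1@2 c3@2 c2@5, authorship .1..2.....
After op 4 (add_cursor(8)): buffer="jxlnxmpklf" (len 10), cursors c1@2 c3@2 c2@5 c4@8, authorship .1..2.....
After op 5 (move_left): buffer="jxlnxmpklf" (len 10), cursors c1@1 c3@1 c2@4 c4@7, authorship .1..2.....
After op 6 (insert('x')): buffer="jxxxlnxxmpxklf" (len 14), cursors c1@3 c3@3 c2@7 c4@11, authorship .131..22..4...
After op 7 (delete): buffer="jxlnxmpklf" (len 10), cursors c1@1 c3@1 c2@4 c4@7, authorship .1..2.....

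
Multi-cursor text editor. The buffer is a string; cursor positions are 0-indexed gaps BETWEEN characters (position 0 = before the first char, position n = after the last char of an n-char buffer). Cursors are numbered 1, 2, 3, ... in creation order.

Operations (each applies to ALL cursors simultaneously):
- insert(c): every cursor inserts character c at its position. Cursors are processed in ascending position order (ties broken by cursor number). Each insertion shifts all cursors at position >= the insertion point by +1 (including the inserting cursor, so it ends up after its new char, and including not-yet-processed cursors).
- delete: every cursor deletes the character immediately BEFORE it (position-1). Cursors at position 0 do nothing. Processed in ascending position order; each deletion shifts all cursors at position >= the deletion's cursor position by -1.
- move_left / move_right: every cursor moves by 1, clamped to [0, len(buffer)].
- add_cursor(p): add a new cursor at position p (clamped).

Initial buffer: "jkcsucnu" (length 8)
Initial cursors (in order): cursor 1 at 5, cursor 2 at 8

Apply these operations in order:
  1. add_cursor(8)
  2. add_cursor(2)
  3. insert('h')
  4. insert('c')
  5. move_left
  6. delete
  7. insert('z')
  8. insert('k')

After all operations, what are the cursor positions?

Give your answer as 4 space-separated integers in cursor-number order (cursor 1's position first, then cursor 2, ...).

After op 1 (add_cursor(8)): buffer="jkcsucnu" (len 8), cursors c1@5 c2@8 c3@8, authorship ........
After op 2 (add_cursor(2)): buffer="jkcsucnu" (len 8), cursors c4@2 c1@5 c2@8 c3@8, authorship ........
After op 3 (insert('h')): buffer="jkhcsuhcnuhh" (len 12), cursors c4@3 c1@7 c2@12 c3@12, authorship ..4...1...23
After op 4 (insert('c')): buffer="jkhccsuhccnuhhcc" (len 16), cursors c4@4 c1@9 c2@16 c3@16, authorship ..44...11...2323
After op 5 (move_left): buffer="jkhccsuhccnuhhcc" (len 16), cursors c4@3 c1@8 c2@15 c3@15, authorship ..44...11...2323
After op 6 (delete): buffer="jkccsuccnuhc" (len 12), cursors c4@2 c1@6 c2@11 c3@11, authorship ..4...1...23
After op 7 (insert('z')): buffer="jkzccsuzccnuhzzc" (len 16), cursors c4@3 c1@8 c2@15 c3@15, authorship ..44...11...2233
After op 8 (insert('k')): buffer="jkzkccsuzkccnuhzzkkc" (len 20), cursors c4@4 c1@10 c2@19 c3@19, authorship ..444...111...223233

Answer: 10 19 19 4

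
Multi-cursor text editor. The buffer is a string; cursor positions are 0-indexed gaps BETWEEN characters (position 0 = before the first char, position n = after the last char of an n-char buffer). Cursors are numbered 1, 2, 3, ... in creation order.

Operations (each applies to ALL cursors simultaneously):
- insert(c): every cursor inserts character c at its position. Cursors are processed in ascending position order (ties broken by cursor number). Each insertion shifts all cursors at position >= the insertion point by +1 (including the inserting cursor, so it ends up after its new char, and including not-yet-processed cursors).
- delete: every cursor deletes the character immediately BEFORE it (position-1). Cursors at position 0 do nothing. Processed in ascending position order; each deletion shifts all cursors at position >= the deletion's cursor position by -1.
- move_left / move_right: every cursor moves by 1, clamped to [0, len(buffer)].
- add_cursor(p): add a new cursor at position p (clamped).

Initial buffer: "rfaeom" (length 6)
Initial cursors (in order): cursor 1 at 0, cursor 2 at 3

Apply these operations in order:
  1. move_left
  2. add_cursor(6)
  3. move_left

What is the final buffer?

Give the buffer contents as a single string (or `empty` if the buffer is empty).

Answer: rfaeom

Derivation:
After op 1 (move_left): buffer="rfaeom" (len 6), cursors c1@0 c2@2, authorship ......
After op 2 (add_cursor(6)): buffer="rfaeom" (len 6), cursors c1@0 c2@2 c3@6, authorship ......
After op 3 (move_left): buffer="rfaeom" (len 6), cursors c1@0 c2@1 c3@5, authorship ......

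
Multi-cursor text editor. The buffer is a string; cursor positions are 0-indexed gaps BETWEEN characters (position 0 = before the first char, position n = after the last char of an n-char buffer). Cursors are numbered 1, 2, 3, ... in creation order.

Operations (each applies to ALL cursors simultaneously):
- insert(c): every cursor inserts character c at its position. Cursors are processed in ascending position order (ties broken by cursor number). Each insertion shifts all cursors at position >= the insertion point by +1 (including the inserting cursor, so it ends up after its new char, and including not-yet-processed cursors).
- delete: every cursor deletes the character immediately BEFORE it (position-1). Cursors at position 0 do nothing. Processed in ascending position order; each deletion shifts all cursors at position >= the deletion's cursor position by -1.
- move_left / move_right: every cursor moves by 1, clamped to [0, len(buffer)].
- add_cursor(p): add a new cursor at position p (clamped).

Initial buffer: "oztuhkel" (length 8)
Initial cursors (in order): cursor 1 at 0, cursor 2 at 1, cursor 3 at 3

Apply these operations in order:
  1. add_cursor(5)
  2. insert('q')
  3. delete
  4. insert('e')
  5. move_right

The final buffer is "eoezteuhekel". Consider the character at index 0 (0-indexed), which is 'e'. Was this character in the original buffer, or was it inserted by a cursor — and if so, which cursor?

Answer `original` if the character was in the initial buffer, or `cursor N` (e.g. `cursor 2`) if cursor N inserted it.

After op 1 (add_cursor(5)): buffer="oztuhkel" (len 8), cursors c1@0 c2@1 c3@3 c4@5, authorship ........
After op 2 (insert('q')): buffer="qoqztquhqkel" (len 12), cursors c1@1 c2@3 c3@6 c4@9, authorship 1.2..3..4...
After op 3 (delete): buffer="oztuhkel" (len 8), cursors c1@0 c2@1 c3@3 c4@5, authorship ........
After op 4 (insert('e')): buffer="eoezteuhekel" (len 12), cursors c1@1 c2@3 c3@6 c4@9, authorship 1.2..3..4...
After op 5 (move_right): buffer="eoezteuhekel" (len 12), cursors c1@2 c2@4 c3@7 c4@10, authorship 1.2..3..4...
Authorship (.=original, N=cursor N): 1 . 2 . . 3 . . 4 . . .
Index 0: author = 1

Answer: cursor 1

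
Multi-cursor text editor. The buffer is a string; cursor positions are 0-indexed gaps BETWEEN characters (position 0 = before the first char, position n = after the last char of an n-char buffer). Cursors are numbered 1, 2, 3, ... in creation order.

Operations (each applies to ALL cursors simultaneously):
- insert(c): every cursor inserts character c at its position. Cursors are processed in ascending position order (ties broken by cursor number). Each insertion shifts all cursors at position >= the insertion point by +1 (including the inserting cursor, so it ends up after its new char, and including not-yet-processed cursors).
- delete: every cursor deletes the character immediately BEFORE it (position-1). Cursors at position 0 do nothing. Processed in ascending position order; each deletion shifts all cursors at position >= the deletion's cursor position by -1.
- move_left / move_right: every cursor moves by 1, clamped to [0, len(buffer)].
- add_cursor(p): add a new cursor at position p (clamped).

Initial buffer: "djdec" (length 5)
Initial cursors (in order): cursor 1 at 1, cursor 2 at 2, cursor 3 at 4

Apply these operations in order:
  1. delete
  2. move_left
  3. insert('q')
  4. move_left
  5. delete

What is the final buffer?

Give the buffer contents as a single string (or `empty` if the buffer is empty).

After op 1 (delete): buffer="dc" (len 2), cursors c1@0 c2@0 c3@1, authorship ..
After op 2 (move_left): buffer="dc" (len 2), cursors c1@0 c2@0 c3@0, authorship ..
After op 3 (insert('q')): buffer="qqqdc" (len 5), cursors c1@3 c2@3 c3@3, authorship 123..
After op 4 (move_left): buffer="qqqdc" (len 5), cursors c1@2 c2@2 c3@2, authorship 123..
After op 5 (delete): buffer="qdc" (len 3), cursors c1@0 c2@0 c3@0, authorship 3..

Answer: qdc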